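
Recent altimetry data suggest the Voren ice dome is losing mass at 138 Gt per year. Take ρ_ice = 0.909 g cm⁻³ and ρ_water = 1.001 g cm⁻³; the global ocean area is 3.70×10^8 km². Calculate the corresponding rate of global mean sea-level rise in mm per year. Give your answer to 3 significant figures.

≈ 0.373 mm/yr

ρ_w = 1.001 g cm⁻³ = 1001 kg m⁻³. Annual water volume added = 138 Gt / ρ_w = 1.380×10^14 kg / 1001 kg m⁻³ = 1.379×10^11 m³.
Δh per year = 1.379×10^11 / 3.70×10^14 = 3.73×10^-4 m = 0.373 mm.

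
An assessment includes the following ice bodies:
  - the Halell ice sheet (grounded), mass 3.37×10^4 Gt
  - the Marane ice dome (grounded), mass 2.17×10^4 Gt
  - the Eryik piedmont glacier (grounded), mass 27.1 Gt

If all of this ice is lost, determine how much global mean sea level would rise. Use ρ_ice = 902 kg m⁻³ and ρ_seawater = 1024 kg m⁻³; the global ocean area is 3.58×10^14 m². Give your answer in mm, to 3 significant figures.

≈ 151 mm

Halell: 3.37×10^4 Gt = 3.370×10^16 kg; dividing by ρ_w = 1024 kg m⁻³ gives 3.291×10^13 m³ of water.
Marane: 2.17×10^4 Gt = 2.170×10^16 kg; dividing by ρ_w = 1024 kg m⁻³ gives 2.119×10^13 m³ of water.
Eryik: 27.1 Gt = 2.710×10^13 kg; dividing by ρ_w = 1024 kg m⁻³ gives 2.646×10^10 m³ of water.
Total added water ≈ 5.413×10^13 m³ over 3.58×10^14 m² → Δh = 0.151 m = 151 mm.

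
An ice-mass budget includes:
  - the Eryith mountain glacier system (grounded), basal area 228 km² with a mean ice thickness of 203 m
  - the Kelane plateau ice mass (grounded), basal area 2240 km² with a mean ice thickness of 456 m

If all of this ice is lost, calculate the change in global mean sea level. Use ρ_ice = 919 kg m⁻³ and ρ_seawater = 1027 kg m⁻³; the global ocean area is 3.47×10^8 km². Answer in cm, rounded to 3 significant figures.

≈ 0.275 cm

Eryith: ice volume = 228 km² × 203 m = 46.28 km³; 46.28 × (919/1027) = 41.42 km³ of water.
Kelane: ice volume = 2240 km² × 456 m = 1021 km³; 1021 × (919/1027) = 914.0 km³ of water.
Total added water ≈ 9.554×10^11 m³ over 3.47×10^14 m² → Δh = 2.75×10^-3 m = 0.275 cm.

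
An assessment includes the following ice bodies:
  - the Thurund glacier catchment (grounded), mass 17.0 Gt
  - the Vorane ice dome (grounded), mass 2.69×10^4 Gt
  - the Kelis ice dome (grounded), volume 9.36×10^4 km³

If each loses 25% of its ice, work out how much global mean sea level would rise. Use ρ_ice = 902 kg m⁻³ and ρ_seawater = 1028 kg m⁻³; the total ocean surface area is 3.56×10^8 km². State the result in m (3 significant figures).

Thurund: 0.25 × 17.0 Gt = 4.250×10^12 kg; dividing by ρ_w = 1028 kg m⁻³ gives 4.134×10^9 m³ of water.
Vorane: 0.25 × 2.69×10^4 Gt = 6.725×10^15 kg; dividing by ρ_w = 1028 kg m⁻³ gives 6.542×10^12 m³ of water.
Kelis: 0.25 × 9.36×10^4 km³ × (902/1028) = 2.053×10^4 km³ of water.
Total added water ≈ 2.708×10^13 m³ over 3.56×10^14 m² → Δh = 0.0761 m.

≈ 0.0761 m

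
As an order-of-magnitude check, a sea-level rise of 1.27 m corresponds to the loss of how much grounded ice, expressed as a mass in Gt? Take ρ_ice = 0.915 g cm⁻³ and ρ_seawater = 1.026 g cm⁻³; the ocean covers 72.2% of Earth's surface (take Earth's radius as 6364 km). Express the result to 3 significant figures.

Required water volume = Δh × A = 1.27 m × 3.67×10^14 m² = 4.667×10^14 m³.
ρ_w = 1.026 g cm⁻³ = 1026 kg m⁻³, so the mass of water = 4.667×10^14 m³ × 1026 kg m⁻³ = 4.788×10^17 kg = 4.79×10^5 Gt (and the same mass of ice, by conservation).

≈ 4.79×10^5 Gt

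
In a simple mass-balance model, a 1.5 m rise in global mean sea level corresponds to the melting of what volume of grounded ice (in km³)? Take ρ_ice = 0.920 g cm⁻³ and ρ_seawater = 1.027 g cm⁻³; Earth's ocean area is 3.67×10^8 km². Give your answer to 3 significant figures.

≈ 6.15×10^5 km³

Required water volume = Δh × A = 1.5 m × 3.67×10^14 m² = 5.505×10^14 m³ = 5.505×10^5 km³.
Ice volume = water volume × ρ_w/ρ_ice = 5.505×10^5 × 1027/920 = 6.15×10^5 km³.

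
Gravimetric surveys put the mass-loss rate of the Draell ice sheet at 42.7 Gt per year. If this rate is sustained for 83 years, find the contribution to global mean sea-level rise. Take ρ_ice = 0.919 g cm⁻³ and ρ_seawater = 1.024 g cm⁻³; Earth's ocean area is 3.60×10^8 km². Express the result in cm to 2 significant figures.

Total mass lost = 42.7 Gt/yr × 83 yr = 3544 Gt = 3.544×10^15 kg.
ρ_w = 1.024 g cm⁻³ = 1024 kg m⁻³, so water volume = 3.544×10^15 / 1024 = 3.461×10^12 m³.
Δh = 3.461×10^12 / 3.60×10^14 = 9.61×10^-3 m = 0.96 cm.

≈ 0.96 cm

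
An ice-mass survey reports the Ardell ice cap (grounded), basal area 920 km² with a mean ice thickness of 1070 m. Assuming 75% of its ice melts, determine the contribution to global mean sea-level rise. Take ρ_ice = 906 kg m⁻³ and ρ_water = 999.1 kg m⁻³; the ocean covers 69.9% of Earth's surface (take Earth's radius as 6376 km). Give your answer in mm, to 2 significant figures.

≈ 1.9 mm

Ardell: ice volume = 920 km² × 1070 m = 984.4 km³; 0.75 × 984.4 × (906/999.1) = 669.5 km³ of water.
Spread over 3.57×10^14 m² of ocean, Δh = 6.695×10^11 / 3.57×10^14 = 1.87×10^-3 m = 1.9 mm.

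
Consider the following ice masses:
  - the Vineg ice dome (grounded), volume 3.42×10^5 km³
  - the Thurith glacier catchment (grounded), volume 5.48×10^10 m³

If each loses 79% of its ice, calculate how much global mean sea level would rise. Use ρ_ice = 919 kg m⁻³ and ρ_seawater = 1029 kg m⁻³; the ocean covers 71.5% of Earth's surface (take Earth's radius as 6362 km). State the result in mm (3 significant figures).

≈ 664 mm

Vineg: 0.79 × 3.42×10^5 km³ × (919/1029) = 2.413×10^5 km³ of water.
Thurith: 0.79 × 5.48×10^10 m³ × (919/1029) = 3.866×10^10 m³ of water.
Total added water ≈ 2.413×10^14 m³ over 3.64×10^14 m² → Δh = 0.664 m = 664 mm.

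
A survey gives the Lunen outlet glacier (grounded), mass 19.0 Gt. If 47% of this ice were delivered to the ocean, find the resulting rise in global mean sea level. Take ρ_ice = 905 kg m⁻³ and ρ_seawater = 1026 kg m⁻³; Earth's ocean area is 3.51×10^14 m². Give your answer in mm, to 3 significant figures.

Lunen: 0.47 × 19.0 Gt = 8.930×10^12 kg; dividing by ρ_w = 1026 kg m⁻³ gives 8.704×10^9 m³ of water.
Spread over 3.51×10^14 m² of ocean, Δh = 8.704×10^9 / 3.51×10^14 = 2.48×10^-5 m = 0.0248 mm.

≈ 0.0248 mm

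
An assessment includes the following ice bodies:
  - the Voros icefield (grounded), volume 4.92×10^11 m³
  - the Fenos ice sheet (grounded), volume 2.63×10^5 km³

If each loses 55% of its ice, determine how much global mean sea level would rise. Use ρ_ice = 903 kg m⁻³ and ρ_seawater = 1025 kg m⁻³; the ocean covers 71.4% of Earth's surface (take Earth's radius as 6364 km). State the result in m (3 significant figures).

Voros: 0.55 × 4.92×10^11 m³ × (903/1025) = 2.384×10^11 m³ of water.
Fenos: 0.55 × 2.63×10^5 km³ × (903/1025) = 1.274×10^5 km³ of water.
Total added water ≈ 1.277×10^14 m³ over 3.63×10^14 m² → Δh = 0.351 m.

≈ 0.351 m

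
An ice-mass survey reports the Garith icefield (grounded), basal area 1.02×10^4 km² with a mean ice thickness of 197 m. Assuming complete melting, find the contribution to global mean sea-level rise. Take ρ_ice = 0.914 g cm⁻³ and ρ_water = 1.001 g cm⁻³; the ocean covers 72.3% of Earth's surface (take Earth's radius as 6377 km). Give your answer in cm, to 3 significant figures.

≈ 0.497 cm

Garith: ice volume = 1.02×10^4 km² × 197 m = 2009 km³; 2009 × (914/1001) = 1835 km³ of water.
Spread over 3.69×10^14 m² of ocean, Δh = 1.835×10^12 / 3.69×10^14 = 4.97×10^-3 m = 0.497 cm.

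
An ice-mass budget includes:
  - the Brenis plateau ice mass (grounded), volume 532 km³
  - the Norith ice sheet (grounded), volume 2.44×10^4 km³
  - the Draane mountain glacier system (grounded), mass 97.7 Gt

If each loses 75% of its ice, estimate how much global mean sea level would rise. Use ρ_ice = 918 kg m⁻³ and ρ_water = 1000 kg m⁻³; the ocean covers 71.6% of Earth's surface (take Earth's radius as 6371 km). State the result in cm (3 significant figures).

Brenis: 0.75 × 532 km³ × (918/1000) = 366.3 km³ of water.
Norith: 0.75 × 2.44×10^4 km³ × (918/1000) = 1.680×10^4 km³ of water.
Draane: 0.75 × 97.7 Gt = 7.328×10^13 kg; dividing by ρ_w = 1000 kg m⁻³ gives 7.328×10^10 m³ of water.
Total added water ≈ 1.724×10^13 m³ over 3.65×10^14 m² → Δh = 0.0472 m = 4.72 cm.

≈ 4.72 cm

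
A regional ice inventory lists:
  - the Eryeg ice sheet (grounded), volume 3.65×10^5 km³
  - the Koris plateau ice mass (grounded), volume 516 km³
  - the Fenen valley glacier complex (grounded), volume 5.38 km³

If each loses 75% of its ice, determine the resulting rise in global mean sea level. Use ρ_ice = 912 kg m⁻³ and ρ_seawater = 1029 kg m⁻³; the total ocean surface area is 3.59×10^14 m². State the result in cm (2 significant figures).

≈ 68 cm

Eryeg: 0.75 × 3.65×10^5 km³ × (912/1029) = 2.426×10^5 km³ of water.
Koris: 0.75 × 516 km³ × (912/1029) = 343.0 km³ of water.
Fenen: 0.75 × 5.38 km³ × (912/1029) = 3.576 km³ of water.
Total added water ≈ 2.430×10^14 m³ over 3.59×10^14 m² → Δh = 0.677 m = 68 cm.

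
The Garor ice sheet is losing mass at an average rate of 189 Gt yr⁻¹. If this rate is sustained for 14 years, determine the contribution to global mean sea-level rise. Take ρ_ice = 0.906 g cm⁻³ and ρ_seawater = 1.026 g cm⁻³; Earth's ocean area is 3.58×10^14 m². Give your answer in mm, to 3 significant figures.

≈ 7.20 mm

Total mass lost = 189 Gt/yr × 14 yr = 2646 Gt = 2.646×10^15 kg.
ρ_w = 1.026 g cm⁻³ = 1026 kg m⁻³, so water volume = 2.646×10^15 / 1026 = 2.579×10^12 m³.
Δh = 2.579×10^12 / 3.58×10^14 = 7.20×10^-3 m = 7.20 mm.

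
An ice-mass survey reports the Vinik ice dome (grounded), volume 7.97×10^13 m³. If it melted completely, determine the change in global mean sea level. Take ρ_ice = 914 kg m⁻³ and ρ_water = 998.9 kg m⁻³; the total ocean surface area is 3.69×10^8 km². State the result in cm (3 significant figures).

≈ 19.8 cm

Vinik: 7.97×10^13 m³ × (914/998.9) = 7.293×10^13 m³ of water.
Spread over 3.69×10^14 m² of ocean, Δh = 7.293×10^13 / 3.69×10^14 = 0.198 m = 19.8 cm.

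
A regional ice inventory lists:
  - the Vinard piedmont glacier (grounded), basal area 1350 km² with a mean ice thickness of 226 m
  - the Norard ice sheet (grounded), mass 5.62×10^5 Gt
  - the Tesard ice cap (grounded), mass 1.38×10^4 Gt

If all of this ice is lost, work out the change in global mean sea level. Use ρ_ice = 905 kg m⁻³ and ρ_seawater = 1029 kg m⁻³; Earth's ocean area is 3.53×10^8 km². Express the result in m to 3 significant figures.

≈ 1.59 m

Vinard: ice volume = 1350 km² × 226 m = 305.1 km³; 305.1 × (905/1029) = 268.3 km³ of water.
Norard: 5.62×10^5 Gt = 5.620×10^17 kg; dividing by ρ_w = 1029 kg m⁻³ gives 5.462×10^14 m³ of water.
Tesard: 1.38×10^4 Gt = 1.380×10^16 kg; dividing by ρ_w = 1029 kg m⁻³ gives 1.341×10^13 m³ of water.
Total added water ≈ 5.598×10^14 m³ over 3.53×10^14 m² → Δh = 1.59 m.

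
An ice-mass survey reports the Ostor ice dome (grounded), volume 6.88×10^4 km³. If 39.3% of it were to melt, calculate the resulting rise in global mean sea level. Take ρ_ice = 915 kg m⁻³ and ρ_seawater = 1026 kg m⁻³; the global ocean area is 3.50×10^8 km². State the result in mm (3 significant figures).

≈ 68.9 mm

Ostor: 0.393 × 6.88×10^4 km³ × (915/1026) = 2.411×10^4 km³ of water.
Spread over 3.50×10^14 m² of ocean, Δh = 2.411×10^13 / 3.50×10^14 = 0.0689 m = 68.9 mm.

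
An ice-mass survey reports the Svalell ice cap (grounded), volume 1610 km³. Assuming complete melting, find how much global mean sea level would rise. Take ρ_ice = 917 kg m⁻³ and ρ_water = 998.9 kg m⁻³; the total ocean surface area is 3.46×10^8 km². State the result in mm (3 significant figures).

Svalell: 1610 km³ × (917/998.9) = 1478 km³ of water.
Spread over 3.46×10^14 m² of ocean, Δh = 1.478×10^12 / 3.46×10^14 = 4.27×10^-3 m = 4.27 mm.

≈ 4.27 mm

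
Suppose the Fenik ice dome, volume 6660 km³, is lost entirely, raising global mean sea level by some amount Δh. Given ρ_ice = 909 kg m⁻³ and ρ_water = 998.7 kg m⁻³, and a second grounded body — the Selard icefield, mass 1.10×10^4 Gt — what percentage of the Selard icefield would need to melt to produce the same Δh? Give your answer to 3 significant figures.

Equal sea-level rise means equal mass of meltwater, i.e. equal mass of ice lost.
Ice mass of Fenik: 6.054×10^15 kg; ice mass of Selard: 1.100×10^16 kg.
Fraction required = 6.054×10^15 / 1.100×10^16 = 0.550 → 55.0 %.

≈ 55.0 %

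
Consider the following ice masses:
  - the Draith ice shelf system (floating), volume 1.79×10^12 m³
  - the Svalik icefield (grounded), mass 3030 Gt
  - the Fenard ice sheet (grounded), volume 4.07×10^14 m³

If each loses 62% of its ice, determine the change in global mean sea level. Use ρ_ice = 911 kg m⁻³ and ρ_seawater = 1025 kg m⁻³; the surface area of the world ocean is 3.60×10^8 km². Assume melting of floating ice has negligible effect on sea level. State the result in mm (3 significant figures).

The Draith ice shelf system is floating and already displaces its own weight of water, so its melt adds essentially nothing to sea level.
Svalik: 0.62 × 3030 Gt = 1.879×10^15 kg; dividing by ρ_w = 1025 kg m⁻³ gives 1.833×10^12 m³ of water.
Fenard: 0.62 × 4.07×10^14 m³ × (911/1025) = 2.243×10^14 m³ of water.
Total added water ≈ 2.261×10^14 m³ over 3.60×10^14 m² → Δh = 0.628 m = 628 mm.

≈ 628 mm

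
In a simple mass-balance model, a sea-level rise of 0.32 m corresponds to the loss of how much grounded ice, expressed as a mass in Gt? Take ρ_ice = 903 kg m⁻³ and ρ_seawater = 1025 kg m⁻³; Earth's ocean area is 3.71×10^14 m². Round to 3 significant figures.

Required water volume = Δh × A = 0.32 m × 3.71×10^14 m² = 1.187×10^14 m³.
ρ_w = 1025 kg m⁻³, so the mass of water = 1.187×10^14 m³ × 1025 kg m⁻³ = 1.217×10^17 kg = 1.22×10^5 Gt (and the same mass of ice, by conservation).

≈ 1.22×10^5 Gt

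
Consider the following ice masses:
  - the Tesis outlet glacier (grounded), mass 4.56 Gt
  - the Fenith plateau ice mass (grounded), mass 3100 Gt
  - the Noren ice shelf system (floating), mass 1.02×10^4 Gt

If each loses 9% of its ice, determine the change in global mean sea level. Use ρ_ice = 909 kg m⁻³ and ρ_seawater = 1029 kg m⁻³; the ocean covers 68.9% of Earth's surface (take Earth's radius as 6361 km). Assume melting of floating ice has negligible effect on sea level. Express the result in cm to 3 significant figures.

Tesis: 0.09 × 4.56 Gt = 4.104×10^11 kg; dividing by ρ_w = 1029 kg m⁻³ gives 3.988×10^8 m³ of water.
Fenith: 0.09 × 3100 Gt = 2.790×10^14 kg; dividing by ρ_w = 1029 kg m⁻³ gives 2.711×10^11 m³ of water.
The Noren ice shelf system is floating and already displaces its own weight of water, so its melt adds essentially nothing to sea level.
Total added water ≈ 2.715×10^11 m³ over 3.50×10^14 m² → Δh = 7.75×10^-4 m = 0.0775 cm.

≈ 0.0775 cm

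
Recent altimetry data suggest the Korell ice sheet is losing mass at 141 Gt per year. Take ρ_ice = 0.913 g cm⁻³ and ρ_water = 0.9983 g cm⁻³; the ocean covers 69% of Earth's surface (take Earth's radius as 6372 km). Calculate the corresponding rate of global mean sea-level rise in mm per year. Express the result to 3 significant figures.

≈ 0.401 mm/yr

ρ_w = 0.9983 g cm⁻³ = 998.3 kg m⁻³. Annual water volume added = 141 Gt / ρ_w = 1.410×10^14 kg / 998.3 kg m⁻³ = 1.412×10^11 m³.
Δh per year = 1.412×10^11 / 3.52×10^14 = 4.01×10^-4 m = 0.401 mm.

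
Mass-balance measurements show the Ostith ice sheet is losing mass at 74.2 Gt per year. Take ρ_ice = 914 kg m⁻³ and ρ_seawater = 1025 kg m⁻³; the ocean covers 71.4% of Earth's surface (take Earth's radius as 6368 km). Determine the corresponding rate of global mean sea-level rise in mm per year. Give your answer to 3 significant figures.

ρ_w = 1025 kg m⁻³. Annual water volume added = 74.2 Gt / ρ_w = 7.420×10^13 kg / 1025 kg m⁻³ = 7.239×10^10 m³.
Δh per year = 7.239×10^10 / 3.64×10^14 = 1.99×10^-4 m = 0.199 mm.

≈ 0.199 mm/yr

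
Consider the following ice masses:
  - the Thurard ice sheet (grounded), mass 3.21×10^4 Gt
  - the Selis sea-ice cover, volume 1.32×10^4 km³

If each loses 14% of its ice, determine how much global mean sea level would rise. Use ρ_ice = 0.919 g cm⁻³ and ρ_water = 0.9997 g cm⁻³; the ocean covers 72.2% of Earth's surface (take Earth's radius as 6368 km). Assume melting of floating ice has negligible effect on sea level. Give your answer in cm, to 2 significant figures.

≈ 1.2 cm

Thurard: 0.14 × 3.21×10^4 Gt = 4.494×10^15 kg; dividing by ρ_w = 0.9997 g cm⁻³ = 999.7 kg m⁻³ gives 4.495×10^12 m³ of water.
The Selis sea-ice cover is floating and already displaces its own weight of water, so its melt adds essentially nothing to sea level.
Total added water ≈ 4.495×10^12 m³ over 3.68×10^14 m² → Δh = 0.0122 m = 1.2 cm.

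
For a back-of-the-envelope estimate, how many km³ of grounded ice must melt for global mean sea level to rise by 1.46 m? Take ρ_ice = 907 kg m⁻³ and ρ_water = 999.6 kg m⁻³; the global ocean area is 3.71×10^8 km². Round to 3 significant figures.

≈ 5.97×10^5 km³

Required water volume = Δh × A = 1.46 m × 3.71×10^14 m² = 5.417×10^14 m³ = 5.417×10^5 km³.
Ice volume = water volume × ρ_w/ρ_ice = 5.417×10^5 × 999.6/907 = 5.97×10^5 km³.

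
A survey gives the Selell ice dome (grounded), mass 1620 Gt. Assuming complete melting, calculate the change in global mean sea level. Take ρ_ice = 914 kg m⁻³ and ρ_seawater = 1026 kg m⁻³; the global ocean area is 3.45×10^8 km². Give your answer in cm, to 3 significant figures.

≈ 0.458 cm

Selell: 1620 Gt = 1.620×10^15 kg; dividing by ρ_w = 1026 kg m⁻³ gives 1.579×10^12 m³ of water.
Spread over 3.45×10^14 m² of ocean, Δh = 1.579×10^12 / 3.45×10^14 = 4.58×10^-3 m = 0.458 cm.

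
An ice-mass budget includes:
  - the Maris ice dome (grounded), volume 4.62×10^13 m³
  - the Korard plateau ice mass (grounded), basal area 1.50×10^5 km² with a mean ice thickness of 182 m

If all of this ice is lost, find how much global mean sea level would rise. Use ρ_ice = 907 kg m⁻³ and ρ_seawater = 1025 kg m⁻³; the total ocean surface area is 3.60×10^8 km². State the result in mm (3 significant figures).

Maris: 4.62×10^13 m³ × (907/1025) = 4.088×10^13 m³ of water.
Korard: ice volume = 1.50×10^5 km² × 182 m = 2.730×10^4 km³; 2.730×10^4 × (907/1025) = 2.416×10^4 km³ of water.
Total added water ≈ 6.504×10^13 m³ over 3.60×10^14 m² → Δh = 0.181 m = 181 mm.

≈ 181 mm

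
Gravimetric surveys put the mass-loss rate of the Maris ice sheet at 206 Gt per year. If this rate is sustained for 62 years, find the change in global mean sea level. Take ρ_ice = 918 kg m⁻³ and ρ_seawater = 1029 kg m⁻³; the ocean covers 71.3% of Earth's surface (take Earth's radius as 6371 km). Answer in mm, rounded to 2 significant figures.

Total mass lost = 206 Gt/yr × 62 yr = 1.277×10^4 Gt = 1.277×10^16 kg.
ρ_w = 1029 kg m⁻³, so water volume = 1.277×10^16 / 1029 = 1.241×10^13 m³.
Δh = 1.241×10^13 / 3.64×10^14 = 0.0341 m = 34 mm.

≈ 34 mm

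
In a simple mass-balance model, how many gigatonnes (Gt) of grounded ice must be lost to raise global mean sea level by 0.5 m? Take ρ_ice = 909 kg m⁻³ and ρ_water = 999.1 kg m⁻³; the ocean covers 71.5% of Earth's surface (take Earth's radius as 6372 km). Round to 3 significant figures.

Required water volume = Δh × A = 0.5 m × 3.65×10^14 m² = 1.824×10^14 m³.
ρ_w = 999.1 kg m⁻³, so the mass of water = 1.824×10^14 m³ × 999.1 kg m⁻³ = 1.822×10^17 kg = 1.82×10^5 Gt (and the same mass of ice, by conservation).

≈ 1.82×10^5 Gt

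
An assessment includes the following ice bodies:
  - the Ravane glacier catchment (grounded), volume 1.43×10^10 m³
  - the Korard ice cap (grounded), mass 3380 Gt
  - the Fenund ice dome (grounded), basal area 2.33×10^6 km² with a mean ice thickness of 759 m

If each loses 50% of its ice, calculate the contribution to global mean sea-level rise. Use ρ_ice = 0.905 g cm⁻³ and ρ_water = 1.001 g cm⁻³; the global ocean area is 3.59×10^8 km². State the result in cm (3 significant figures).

Ravane: 0.5 × 1.43×10^10 m³ × (905/1001) = 6.464×10^9 m³ of water.
Korard: 0.5 × 3380 Gt = 1.690×10^15 kg; dividing by ρ_w = 1.001 g cm⁻³ = 1001 kg m⁻³ gives 1.688×10^12 m³ of water.
Fenund: ice volume = 2.33×10^6 km² × 759 m = 1.768×10^6 km³; 0.5 × 1.768×10^6 × (905/1001) = 7.994×10^5 km³ of water.
Total added water ≈ 8.011×10^14 m³ over 3.59×10^14 m² → Δh = 2.23 m = 223 cm.

≈ 223 cm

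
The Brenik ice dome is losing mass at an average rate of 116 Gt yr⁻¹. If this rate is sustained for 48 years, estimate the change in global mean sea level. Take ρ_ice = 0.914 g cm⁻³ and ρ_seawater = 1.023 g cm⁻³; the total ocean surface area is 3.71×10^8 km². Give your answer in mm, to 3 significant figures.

≈ 14.7 mm

Total mass lost = 116 Gt/yr × 48 yr = 5568 Gt = 5.568×10^15 kg.
ρ_w = 1.023 g cm⁻³ = 1023 kg m⁻³, so water volume = 5.568×10^15 / 1023 = 5.443×10^12 m³.
Δh = 5.443×10^12 / 3.71×10^14 = 0.0147 m = 14.7 mm.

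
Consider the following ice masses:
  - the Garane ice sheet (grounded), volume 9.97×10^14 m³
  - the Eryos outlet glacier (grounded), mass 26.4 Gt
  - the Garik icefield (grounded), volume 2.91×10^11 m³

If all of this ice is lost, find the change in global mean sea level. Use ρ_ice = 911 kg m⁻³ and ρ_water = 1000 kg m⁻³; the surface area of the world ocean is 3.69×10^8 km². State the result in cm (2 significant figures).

≈ 250 cm

Garane: 9.97×10^14 m³ × (911/1000) = 9.083×10^14 m³ of water.
Eryos: 26.4 Gt = 2.640×10^13 kg; dividing by ρ_w = 1000 kg m⁻³ gives 2.640×10^10 m³ of water.
Garik: 2.91×10^11 m³ × (911/1000) = 2.651×10^11 m³ of water.
Total added water ≈ 9.086×10^14 m³ over 3.69×10^14 m² → Δh = 2.46 m = 250 cm.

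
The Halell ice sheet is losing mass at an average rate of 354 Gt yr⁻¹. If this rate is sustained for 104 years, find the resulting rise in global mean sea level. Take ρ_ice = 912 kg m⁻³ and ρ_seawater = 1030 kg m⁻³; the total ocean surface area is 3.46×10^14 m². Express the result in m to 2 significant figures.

≈ 0.10 m

Total mass lost = 354 Gt/yr × 104 yr = 3.682×10^4 Gt = 3.682×10^16 kg.
ρ_w = 1030 kg m⁻³, so water volume = 3.682×10^16 / 1030 = 3.574×10^13 m³.
Δh = 3.574×10^13 / 3.46×10^14 = 0.103 m.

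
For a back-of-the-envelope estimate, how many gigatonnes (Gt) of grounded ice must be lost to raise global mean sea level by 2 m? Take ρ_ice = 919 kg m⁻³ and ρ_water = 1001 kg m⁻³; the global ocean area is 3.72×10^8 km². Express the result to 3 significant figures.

≈ 7.45×10^5 Gt

Required water volume = Δh × A = 2 m × 3.72×10^14 m² = 7.440×10^14 m³.
ρ_w = 1001 kg m⁻³, so the mass of water = 7.440×10^14 m³ × 1001 kg m⁻³ = 7.447×10^17 kg = 7.45×10^5 Gt (and the same mass of ice, by conservation).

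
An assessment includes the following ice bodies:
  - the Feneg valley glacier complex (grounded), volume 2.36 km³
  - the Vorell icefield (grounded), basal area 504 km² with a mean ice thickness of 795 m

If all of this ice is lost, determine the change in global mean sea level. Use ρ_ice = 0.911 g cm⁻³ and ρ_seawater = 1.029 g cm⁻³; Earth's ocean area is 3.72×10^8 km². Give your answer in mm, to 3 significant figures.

Feneg: 2.36 km³ × (911/1029) = 2.089 km³ of water.
Vorell: ice volume = 504 km² × 795 m = 400.7 km³; 400.7 × (911/1029) = 354.7 km³ of water.
Total added water ≈ 3.568×10^11 m³ over 3.72×10^14 m² → Δh = 9.59×10^-4 m = 0.959 mm.

≈ 0.959 mm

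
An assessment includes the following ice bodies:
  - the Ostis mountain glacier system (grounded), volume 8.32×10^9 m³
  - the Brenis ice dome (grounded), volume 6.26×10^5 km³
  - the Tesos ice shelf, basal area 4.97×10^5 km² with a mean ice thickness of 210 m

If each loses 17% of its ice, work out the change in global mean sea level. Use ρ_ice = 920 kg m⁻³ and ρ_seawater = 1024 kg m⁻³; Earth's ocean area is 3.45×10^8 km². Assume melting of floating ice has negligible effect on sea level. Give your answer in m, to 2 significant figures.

≈ 0.28 m

Ostis: 0.17 × 8.32×10^9 m³ × (920/1024) = 1.271×10^9 m³ of water.
Brenis: 0.17 × 6.26×10^5 km³ × (920/1024) = 9.561×10^4 km³ of water.
The Tesos ice shelf is floating and already displaces its own weight of water, so its melt adds essentially nothing to sea level.
Total added water ≈ 9.561×10^13 m³ over 3.45×10^14 m² → Δh = 0.277 m.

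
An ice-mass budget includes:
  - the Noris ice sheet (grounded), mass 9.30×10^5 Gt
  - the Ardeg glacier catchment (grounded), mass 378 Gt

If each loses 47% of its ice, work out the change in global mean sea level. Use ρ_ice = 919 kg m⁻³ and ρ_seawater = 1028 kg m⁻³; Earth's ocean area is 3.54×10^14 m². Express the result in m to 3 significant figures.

Noris: 0.47 × 9.30×10^5 Gt = 4.371×10^17 kg; dividing by ρ_w = 1028 kg m⁻³ gives 4.252×10^14 m³ of water.
Ardeg: 0.47 × 378 Gt = 1.777×10^14 kg; dividing by ρ_w = 1028 kg m⁻³ gives 1.728×10^11 m³ of water.
Total added water ≈ 4.254×10^14 m³ over 3.54×10^14 m² → Δh = 1.20 m.

≈ 1.20 m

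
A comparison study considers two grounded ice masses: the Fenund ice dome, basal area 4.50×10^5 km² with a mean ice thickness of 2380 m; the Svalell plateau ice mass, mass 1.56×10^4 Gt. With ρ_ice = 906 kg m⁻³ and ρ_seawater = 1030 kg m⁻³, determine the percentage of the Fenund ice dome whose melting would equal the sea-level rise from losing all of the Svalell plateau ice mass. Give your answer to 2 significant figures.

Equal sea-level rise means equal mass of meltwater, i.e. equal mass of ice lost.
Ice mass of Svalell: 1.560×10^16 kg; ice mass of Fenund: 9.703×10^17 kg.
Fraction required = 1.560×10^16 / 9.703×10^17 = 0.0161 → 1.6 %.

≈ 1.6 %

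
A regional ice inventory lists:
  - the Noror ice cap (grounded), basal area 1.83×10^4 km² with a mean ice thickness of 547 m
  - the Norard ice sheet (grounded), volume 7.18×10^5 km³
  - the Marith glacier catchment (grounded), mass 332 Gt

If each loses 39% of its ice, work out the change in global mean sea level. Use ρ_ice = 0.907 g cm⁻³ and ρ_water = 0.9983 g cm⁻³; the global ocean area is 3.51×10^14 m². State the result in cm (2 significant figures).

≈ 74 cm

Noror: ice volume = 1.83×10^4 km² × 547 m = 1.001×10^4 km³; 0.39 × 1.001×10^4 × (907/998.3) = 3547 km³ of water.
Norard: 0.39 × 7.18×10^5 km³ × (907/998.3) = 2.544×10^5 km³ of water.
Marith: 0.39 × 332 Gt = 1.295×10^14 kg; dividing by ρ_w = 0.9983 g cm⁻³ = 998.3 kg m⁻³ gives 1.297×10^11 m³ of water.
Total added water ≈ 2.581×10^14 m³ over 3.51×10^14 m² → Δh = 0.735 m = 74 cm.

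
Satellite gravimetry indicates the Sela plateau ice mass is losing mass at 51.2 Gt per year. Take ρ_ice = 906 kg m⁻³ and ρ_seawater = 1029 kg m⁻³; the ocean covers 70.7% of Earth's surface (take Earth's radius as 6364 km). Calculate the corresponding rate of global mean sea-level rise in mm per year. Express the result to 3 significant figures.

ρ_w = 1029 kg m⁻³. Annual water volume added = 51.2 Gt / ρ_w = 5.120×10^13 kg / 1029 kg m⁻³ = 4.976×10^10 m³.
Δh per year = 4.976×10^10 / 3.60×10^14 = 1.38×10^-4 m = 0.138 mm.

≈ 0.138 mm/yr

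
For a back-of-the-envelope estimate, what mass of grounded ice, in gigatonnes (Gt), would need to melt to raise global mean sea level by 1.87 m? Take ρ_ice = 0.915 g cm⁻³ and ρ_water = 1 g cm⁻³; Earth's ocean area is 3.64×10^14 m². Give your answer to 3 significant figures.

≈ 6.81×10^5 Gt

Required water volume = Δh × A = 1.87 m × 3.64×10^14 m² = 6.807×10^14 m³.
ρ_w = 1 g cm⁻³ = 1000 kg m⁻³, so the mass of water = 6.807×10^14 m³ × 1000 kg m⁻³ = 6.807×10^17 kg = 6.81×10^5 Gt (and the same mass of ice, by conservation).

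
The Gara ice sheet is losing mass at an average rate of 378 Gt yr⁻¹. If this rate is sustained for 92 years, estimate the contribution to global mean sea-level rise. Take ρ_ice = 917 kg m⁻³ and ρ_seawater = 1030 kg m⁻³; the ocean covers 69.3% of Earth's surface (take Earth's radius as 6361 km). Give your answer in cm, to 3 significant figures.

≈ 9.58 cm

Total mass lost = 378 Gt/yr × 92 yr = 3.478×10^4 Gt = 3.478×10^16 kg.
ρ_w = 1030 kg m⁻³, so water volume = 3.478×10^16 / 1030 = 3.376×10^13 m³.
Δh = 3.376×10^13 / 3.52×10^14 = 0.0958 m = 9.58 cm.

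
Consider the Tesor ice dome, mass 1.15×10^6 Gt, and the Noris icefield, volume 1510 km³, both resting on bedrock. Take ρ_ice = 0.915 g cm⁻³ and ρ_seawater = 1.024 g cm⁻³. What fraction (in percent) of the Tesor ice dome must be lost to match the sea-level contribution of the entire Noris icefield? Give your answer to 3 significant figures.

Equal sea-level rise means equal mass of meltwater, i.e. equal mass of ice lost.
Ice mass of Noris: 1.382×10^15 kg; ice mass of Tesor: 1.150×10^18 kg.
Fraction required = 1.382×10^15 / 1.150×10^18 = 1.20×10^-3 → 0.120 %.

≈ 0.120 %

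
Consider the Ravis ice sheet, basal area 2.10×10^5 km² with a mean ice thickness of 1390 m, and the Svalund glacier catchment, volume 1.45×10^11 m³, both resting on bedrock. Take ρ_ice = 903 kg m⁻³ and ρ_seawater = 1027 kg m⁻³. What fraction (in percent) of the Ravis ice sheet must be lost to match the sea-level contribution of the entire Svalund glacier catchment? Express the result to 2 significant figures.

Equal sea-level rise means equal mass of meltwater, i.e. equal mass of ice lost.
Ice mass of Svalund: 1.309×10^14 kg; ice mass of Ravis: 2.636×10^17 kg.
Fraction required = 1.309×10^14 / 2.636×10^17 = 4.97×10^-4 → 0.050 %.

≈ 0.050 %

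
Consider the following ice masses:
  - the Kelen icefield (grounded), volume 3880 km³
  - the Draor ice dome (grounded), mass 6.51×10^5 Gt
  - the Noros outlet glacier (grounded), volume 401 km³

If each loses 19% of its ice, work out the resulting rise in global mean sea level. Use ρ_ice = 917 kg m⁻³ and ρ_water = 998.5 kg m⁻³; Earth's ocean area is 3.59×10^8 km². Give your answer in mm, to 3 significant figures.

≈ 347 mm

Kelen: 0.19 × 3880 km³ × (917/998.5) = 677.0 km³ of water.
Draor: 0.19 × 6.51×10^5 Gt = 1.237×10^17 kg; dividing by ρ_w = 998.5 kg m⁻³ gives 1.239×10^14 m³ of water.
Noros: 0.19 × 401 km³ × (917/998.5) = 69.97 km³ of water.
Total added water ≈ 1.246×10^14 m³ over 3.59×10^14 m² → Δh = 0.347 m = 347 mm.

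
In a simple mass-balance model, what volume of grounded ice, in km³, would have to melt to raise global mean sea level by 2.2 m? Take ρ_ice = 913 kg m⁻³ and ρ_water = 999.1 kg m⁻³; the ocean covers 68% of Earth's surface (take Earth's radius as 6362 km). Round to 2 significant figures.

Required water volume = Δh × A = 2.2 m × 3.46×10^14 m² = 7.609×10^14 m³ = 7.609×10^5 km³.
Ice volume = water volume × ρ_w/ρ_ice = 7.609×10^5 × 999.1/913 = 8.3×10^5 km³.

≈ 8.3×10^5 km³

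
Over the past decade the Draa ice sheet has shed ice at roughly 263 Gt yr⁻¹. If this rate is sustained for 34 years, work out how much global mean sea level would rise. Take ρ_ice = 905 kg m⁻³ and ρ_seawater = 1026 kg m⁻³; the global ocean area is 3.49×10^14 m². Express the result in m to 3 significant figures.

Total mass lost = 263 Gt/yr × 34 yr = 8942 Gt = 8.942×10^15 kg.
ρ_w = 1026 kg m⁻³, so water volume = 8.942×10^15 / 1026 = 8.715×10^12 m³.
Δh = 8.715×10^12 / 3.49×10^14 = 0.0250 m.

≈ 0.0250 m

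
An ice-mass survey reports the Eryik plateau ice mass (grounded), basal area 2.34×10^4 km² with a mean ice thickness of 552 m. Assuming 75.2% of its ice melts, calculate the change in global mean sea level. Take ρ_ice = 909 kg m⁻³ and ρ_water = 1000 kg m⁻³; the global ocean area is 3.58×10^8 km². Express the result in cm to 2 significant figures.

≈ 2.5 cm

Eryik: ice volume = 2.34×10^4 km² × 552 m = 1.292×10^4 km³; 0.752 × 1.292×10^4 × (909/1000) = 8830 km³ of water.
Spread over 3.58×10^14 m² of ocean, Δh = 8.830×10^12 / 3.58×10^14 = 0.0247 m = 2.5 cm.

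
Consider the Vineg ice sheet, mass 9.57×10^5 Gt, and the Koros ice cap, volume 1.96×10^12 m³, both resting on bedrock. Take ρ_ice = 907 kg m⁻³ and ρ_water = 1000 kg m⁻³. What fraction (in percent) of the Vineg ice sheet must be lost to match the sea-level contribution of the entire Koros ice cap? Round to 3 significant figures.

Equal sea-level rise means equal mass of meltwater, i.e. equal mass of ice lost.
Ice mass of Koros: 1.778×10^15 kg; ice mass of Vineg: 9.570×10^17 kg.
Fraction required = 1.778×10^15 / 9.570×10^17 = 1.86×10^-3 → 0.186 %.

≈ 0.186 %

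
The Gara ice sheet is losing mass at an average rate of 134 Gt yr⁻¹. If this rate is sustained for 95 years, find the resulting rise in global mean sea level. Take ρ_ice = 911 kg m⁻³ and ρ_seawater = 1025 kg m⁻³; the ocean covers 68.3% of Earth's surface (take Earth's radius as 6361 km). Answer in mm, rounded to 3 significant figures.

Total mass lost = 134 Gt/yr × 95 yr = 1.273×10^4 Gt = 1.273×10^16 kg.
ρ_w = 1025 kg m⁻³, so water volume = 1.273×10^16 / 1025 = 1.242×10^13 m³.
Δh = 1.242×10^13 / 3.47×10^14 = 0.0358 m = 35.8 mm.

≈ 35.8 mm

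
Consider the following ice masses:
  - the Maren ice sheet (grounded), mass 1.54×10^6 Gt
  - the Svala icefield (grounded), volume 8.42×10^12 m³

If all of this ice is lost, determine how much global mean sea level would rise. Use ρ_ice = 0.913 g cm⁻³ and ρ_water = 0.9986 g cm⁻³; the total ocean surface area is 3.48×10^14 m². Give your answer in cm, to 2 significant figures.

Maren: 1.54×10^6 Gt = 1.540×10^18 kg; dividing by ρ_w = 0.9986 g cm⁻³ = 998.6 kg m⁻³ gives 1.542×10^15 m³ of water.
Svala: 8.42×10^12 m³ × (913/998.6) = 7.698×10^12 m³ of water.
Total added water ≈ 1.550×10^15 m³ over 3.48×10^14 m² → Δh = 4.45 m = 450 cm.

≈ 450 cm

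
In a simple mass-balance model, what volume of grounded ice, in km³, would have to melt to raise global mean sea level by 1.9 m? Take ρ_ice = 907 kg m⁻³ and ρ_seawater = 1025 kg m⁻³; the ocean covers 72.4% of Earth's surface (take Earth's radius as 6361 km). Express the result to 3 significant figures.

≈ 7.90×10^5 km³

Required water volume = Δh × A = 1.9 m × 3.68×10^14 m² = 6.994×10^14 m³ = 6.994×10^5 km³.
Ice volume = water volume × ρ_w/ρ_ice = 6.994×10^5 × 1025/907 = 7.90×10^5 km³.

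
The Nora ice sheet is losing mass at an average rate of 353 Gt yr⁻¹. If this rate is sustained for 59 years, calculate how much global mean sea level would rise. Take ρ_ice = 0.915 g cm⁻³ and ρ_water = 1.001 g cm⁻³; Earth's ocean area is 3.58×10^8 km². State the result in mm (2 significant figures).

≈ 58 mm

Total mass lost = 353 Gt/yr × 59 yr = 2.083×10^4 Gt = 2.083×10^16 kg.
ρ_w = 1.001 g cm⁻³ = 1001 kg m⁻³, so water volume = 2.083×10^16 / 1001 = 2.081×10^13 m³.
Δh = 2.081×10^13 / 3.58×10^14 = 0.0581 m = 58 mm.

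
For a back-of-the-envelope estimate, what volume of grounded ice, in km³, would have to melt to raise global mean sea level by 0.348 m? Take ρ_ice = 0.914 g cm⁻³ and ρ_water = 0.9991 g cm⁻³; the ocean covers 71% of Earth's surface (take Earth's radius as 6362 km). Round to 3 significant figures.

Required water volume = Δh × A = 0.348 m × 3.61×10^14 m² = 1.257×10^14 m³ = 1.257×10^5 km³.
Ice volume = water volume × ρ_w/ρ_ice = 1.257×10^5 × 999.1/914 = 1.37×10^5 km³.

≈ 1.37×10^5 km³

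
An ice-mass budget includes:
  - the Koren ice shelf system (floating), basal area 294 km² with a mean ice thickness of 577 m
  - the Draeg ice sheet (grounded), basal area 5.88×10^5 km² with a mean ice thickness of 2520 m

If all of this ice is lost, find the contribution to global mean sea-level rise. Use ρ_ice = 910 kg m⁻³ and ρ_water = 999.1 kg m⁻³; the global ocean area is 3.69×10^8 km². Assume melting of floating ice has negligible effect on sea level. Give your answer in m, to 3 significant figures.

The Koren ice shelf system is floating and already displaces its own weight of water, so its melt adds essentially nothing to sea level.
Draeg: ice volume = 5.88×10^5 km² × 2520 m = 1.482×10^6 km³; 1.482×10^6 × (910/999.1) = 1.350×10^6 km³ of water.
Total added water ≈ 1.350×10^15 m³ over 3.69×10^14 m² → Δh = 3.66 m.

≈ 3.66 m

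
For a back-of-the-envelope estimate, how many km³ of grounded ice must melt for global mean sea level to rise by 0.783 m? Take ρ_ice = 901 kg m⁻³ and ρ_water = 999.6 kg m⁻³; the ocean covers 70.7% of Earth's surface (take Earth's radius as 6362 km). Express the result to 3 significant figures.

Required water volume = Δh × A = 0.783 m × 3.60×10^14 m² = 2.816×10^14 m³ = 2.816×10^5 km³.
Ice volume = water volume × ρ_w/ρ_ice = 2.816×10^5 × 999.6/901 = 3.12×10^5 km³.

≈ 3.12×10^5 km³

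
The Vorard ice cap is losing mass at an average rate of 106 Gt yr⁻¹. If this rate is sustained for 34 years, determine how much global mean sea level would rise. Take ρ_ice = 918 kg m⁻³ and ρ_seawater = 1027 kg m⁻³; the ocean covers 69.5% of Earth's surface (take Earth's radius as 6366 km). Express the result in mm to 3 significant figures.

≈ 9.91 mm

Total mass lost = 106 Gt/yr × 34 yr = 3604 Gt = 3.604×10^15 kg.
ρ_w = 1027 kg m⁻³, so water volume = 3.604×10^15 / 1027 = 3.509×10^12 m³.
Δh = 3.509×10^12 / 3.54×10^14 = 9.91×10^-3 m = 9.91 mm.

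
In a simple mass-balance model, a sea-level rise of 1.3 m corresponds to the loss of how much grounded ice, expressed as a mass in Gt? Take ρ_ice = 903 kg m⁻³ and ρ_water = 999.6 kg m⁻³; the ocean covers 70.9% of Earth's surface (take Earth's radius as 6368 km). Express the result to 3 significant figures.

≈ 4.69×10^5 Gt

Required water volume = Δh × A = 1.3 m × 3.61×10^14 m² = 4.697×10^14 m³.
ρ_w = 999.6 kg m⁻³, so the mass of water = 4.697×10^14 m³ × 999.6 kg m⁻³ = 4.695×10^17 kg = 4.69×10^5 Gt (and the same mass of ice, by conservation).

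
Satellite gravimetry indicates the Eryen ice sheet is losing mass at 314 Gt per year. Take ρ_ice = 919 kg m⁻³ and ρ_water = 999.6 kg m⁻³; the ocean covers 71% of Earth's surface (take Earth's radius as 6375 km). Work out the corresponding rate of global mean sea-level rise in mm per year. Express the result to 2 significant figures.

ρ_w = 999.6 kg m⁻³. Annual water volume added = 314 Gt / ρ_w = 3.140×10^14 kg / 999.6 kg m⁻³ = 3.141×10^11 m³.
Δh per year = 3.141×10^11 / 3.63×10^14 = 8.66×10^-4 m = 0.87 mm.

≈ 0.87 mm/yr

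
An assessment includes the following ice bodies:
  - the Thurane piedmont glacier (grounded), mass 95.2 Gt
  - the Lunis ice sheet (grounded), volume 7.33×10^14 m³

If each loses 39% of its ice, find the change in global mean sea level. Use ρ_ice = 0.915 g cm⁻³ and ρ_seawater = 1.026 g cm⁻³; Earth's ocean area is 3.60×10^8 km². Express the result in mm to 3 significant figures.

Thurane: 0.39 × 95.2 Gt = 3.713×10^13 kg; dividing by ρ_w = 1.026 g cm⁻³ = 1026 kg m⁻³ gives 3.619×10^10 m³ of water.
Lunis: 0.39 × 7.33×10^14 m³ × (915/1026) = 2.549×10^14 m³ of water.
Total added water ≈ 2.550×10^14 m³ over 3.60×10^14 m² → Δh = 0.708 m = 708 mm.

≈ 708 mm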